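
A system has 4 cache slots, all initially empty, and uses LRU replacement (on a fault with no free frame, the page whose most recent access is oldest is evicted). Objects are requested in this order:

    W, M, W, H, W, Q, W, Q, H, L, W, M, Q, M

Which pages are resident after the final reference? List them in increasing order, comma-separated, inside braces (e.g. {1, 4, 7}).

{L, M, Q, W}

W -> miss, frames [W]
M -> miss, frames [W, M]
W -> hit
H -> miss, frames [M, W, H]
W -> hit
Q -> miss, frames [M, H, W, Q]
W -> hit
Q -> hit
H -> hit
L -> miss, evict M, frames [W, Q, H, L]
W -> hit
M -> miss, evict Q, frames [H, L, W, M]
Q -> miss, evict H, frames [L, W, M, Q]
M -> hit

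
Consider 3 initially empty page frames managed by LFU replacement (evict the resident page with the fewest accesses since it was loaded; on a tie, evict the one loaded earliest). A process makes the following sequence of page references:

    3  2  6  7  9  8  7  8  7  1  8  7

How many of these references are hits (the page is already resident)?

3 → fault, frames (3)
2 → fault, frames (3 2)
6 → fault, frames (3 2 6)
7 → fault, evict 3, frames (2 6 7)
9 → fault, evict 2, frames (6 7 9)
8 → fault, evict 6, frames (7 9 8)
7 → hit
8 → hit
7 → hit
1 → fault, evict 9, frames (7 8 1)
8 → hit
7 → hit
Hits: 5.

5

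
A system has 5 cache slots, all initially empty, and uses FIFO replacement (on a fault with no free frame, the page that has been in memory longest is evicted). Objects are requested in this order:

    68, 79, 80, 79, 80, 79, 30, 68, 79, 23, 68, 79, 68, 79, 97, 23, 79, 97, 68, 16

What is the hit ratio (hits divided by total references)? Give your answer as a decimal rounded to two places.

0.60

68: fault, frames (68)
79: fault, frames (68 79)
80: fault, frames (68 79 80)
79: hit
80: hit
79: hit
30: fault, frames (68 79 80 30)
68: hit
79: hit
23: fault, frames (68 79 80 30 23)
68: hit
79: hit
68: hit
79: hit
97: fault, evict 68, frames (79 80 30 23 97)
23: hit
79: hit
97: hit
68: fault, evict 79, frames (80 30 23 97 68)
16: fault, evict 80, frames (30 23 97 68 16)
Hits: 12 of 20 references → 12/20 = 0.6000.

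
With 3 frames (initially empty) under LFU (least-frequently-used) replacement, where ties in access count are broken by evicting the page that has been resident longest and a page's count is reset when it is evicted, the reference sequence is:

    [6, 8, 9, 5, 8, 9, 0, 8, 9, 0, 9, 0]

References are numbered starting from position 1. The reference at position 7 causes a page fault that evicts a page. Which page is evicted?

5

pos 1: 6: miss, frames [6]
pos 2: 8: miss, frames [6, 8]
pos 3: 9: miss, frames [6, 8, 9]
pos 4: 5: miss, evict 6, frames [8, 9, 5]
pos 5: 8: hit
pos 6: 9: hit
pos 7: 0: miss, evict 5, frames [8, 9, 0]
At position 7, page 5 is evicted.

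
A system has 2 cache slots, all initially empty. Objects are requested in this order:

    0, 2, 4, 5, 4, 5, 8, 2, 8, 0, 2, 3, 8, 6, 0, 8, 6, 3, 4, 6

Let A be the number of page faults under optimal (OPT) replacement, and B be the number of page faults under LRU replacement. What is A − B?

Under OPT: F F F F . . F F . F . F F F . F . F F . → 13 faults.
Under LRU: F F F F . . F F . F F F F F F F F F F F → 17 faults.
A − B = 13 − 17 = -4.

-4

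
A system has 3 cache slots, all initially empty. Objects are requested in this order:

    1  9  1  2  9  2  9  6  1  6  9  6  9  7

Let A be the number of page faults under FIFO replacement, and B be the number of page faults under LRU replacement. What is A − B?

1

Under FIFO: F F . F . . . F F . F . . F → 7 faults.
Under LRU: F F . F . . . F F . . . . F → 6 faults.
A − B = 7 − 6 = 1.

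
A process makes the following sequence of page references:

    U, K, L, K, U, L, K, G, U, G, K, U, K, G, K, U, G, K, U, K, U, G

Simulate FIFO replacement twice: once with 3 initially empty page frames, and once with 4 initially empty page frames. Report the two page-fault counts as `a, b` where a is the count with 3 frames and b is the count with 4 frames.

3 frames: F F F . . . . F F . F . . . . . . . . . . . → 6 faults.
4 frames: F F F . . . . F . . . . . . . . . . . . . . → 4 faults.
4 < 6: adding a frame reduced faults, as is typical.

6, 4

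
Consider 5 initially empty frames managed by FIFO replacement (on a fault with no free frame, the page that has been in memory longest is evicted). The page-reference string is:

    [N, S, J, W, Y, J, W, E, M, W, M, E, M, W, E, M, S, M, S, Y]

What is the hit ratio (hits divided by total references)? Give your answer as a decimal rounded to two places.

0.60

N → fault, frames {N}
S → fault, frames {N,S}
J → fault, frames {N,S,J}
W → fault, frames {N,S,J,W}
Y → fault, frames {N,S,J,W,Y}
J → hit
W → hit
E → fault, evict N, frames {S,J,W,Y,E}
M → fault, evict S, frames {J,W,Y,E,M}
W → hit
M → hit
E → hit
M → hit
W → hit
E → hit
M → hit
S → fault, evict J, frames {W,Y,E,M,S}
M → hit
S → hit
Y → hit
Hits: 12 of 20 references → 12/20 = 0.6000.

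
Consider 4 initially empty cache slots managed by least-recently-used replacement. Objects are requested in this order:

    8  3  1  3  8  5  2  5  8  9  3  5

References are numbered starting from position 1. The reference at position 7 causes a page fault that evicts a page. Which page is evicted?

pos 1: 8: miss, frames {8}
pos 2: 3: miss, frames {8,3}
pos 3: 1: miss, frames {8,3,1}
pos 4: 3: hit
pos 5: 8: hit
pos 6: 5: miss, frames {1,3,8,5}
pos 7: 2: miss, evict 1, frames {3,8,5,2}
At position 7, page 1 is evicted.

1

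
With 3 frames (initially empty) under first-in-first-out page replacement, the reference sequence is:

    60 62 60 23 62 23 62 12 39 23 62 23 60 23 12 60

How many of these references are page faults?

60 -> miss, frames [60]
62 -> miss, frames [60, 62]
60 -> hit
23 -> miss, frames [60, 62, 23]
62 -> hit
23 -> hit
62 -> hit
12 -> miss, evict 60, frames [62, 23, 12]
39 -> miss, evict 62, frames [23, 12, 39]
23 -> hit
62 -> miss, evict 23, frames [12, 39, 62]
23 -> miss, evict 12, frames [39, 62, 23]
60 -> miss, evict 39, frames [62, 23, 60]
23 -> hit
12 -> miss, evict 62, frames [23, 60, 12]
60 -> hit
Page faults: 9.

9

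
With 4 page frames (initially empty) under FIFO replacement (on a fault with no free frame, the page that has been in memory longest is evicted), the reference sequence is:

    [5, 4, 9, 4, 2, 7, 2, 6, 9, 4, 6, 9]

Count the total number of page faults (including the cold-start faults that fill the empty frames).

8

5 -> fault, frames (5)
4 -> fault, frames (5 4)
9 -> fault, frames (5 4 9)
4 -> hit
2 -> fault, frames (5 4 9 2)
7 -> fault, evict 5, frames (4 9 2 7)
2 -> hit
6 -> fault, evict 4, frames (9 2 7 6)
9 -> hit
4 -> fault, evict 9, frames (2 7 6 4)
6 -> hit
9 -> fault, evict 2, frames (7 6 4 9)
Page faults: 8.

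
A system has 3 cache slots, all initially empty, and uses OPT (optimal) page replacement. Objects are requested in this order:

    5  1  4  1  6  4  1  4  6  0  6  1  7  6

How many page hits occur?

8

5 -> miss, frames {5}
1 -> miss, frames {5,1}
4 -> miss, frames {5,1,4}
1 -> hit
6 -> miss, evict 5, frames {1,4,6}
4 -> hit
1 -> hit
4 -> hit
6 -> hit
0 -> miss, evict 4, frames {1,6,0}
6 -> hit
1 -> hit
7 -> miss, evict 0, frames {1,6,7}
6 -> hit
Hits: 8.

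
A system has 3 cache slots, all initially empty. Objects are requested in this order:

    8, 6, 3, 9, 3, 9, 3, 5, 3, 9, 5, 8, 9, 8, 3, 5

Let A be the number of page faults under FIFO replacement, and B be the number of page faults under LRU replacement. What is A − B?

Under FIFO: F F F F . . . F . . . F . . F . → 7 faults.
Under LRU: F F F F . . . F . . . F . . F F → 8 faults.
A − B = 7 − 8 = -1.

-1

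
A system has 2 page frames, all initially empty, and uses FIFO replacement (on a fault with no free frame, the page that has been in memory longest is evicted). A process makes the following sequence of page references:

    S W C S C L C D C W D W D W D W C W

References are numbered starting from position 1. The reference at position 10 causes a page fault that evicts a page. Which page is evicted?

pos 1: S: miss, frames (S)
pos 2: W: miss, frames (S W)
pos 3: C: miss, evict S, frames (W C)
pos 4: S: miss, evict W, frames (C S)
pos 5: C: hit
pos 6: L: miss, evict C, frames (S L)
pos 7: C: miss, evict S, frames (L C)
pos 8: D: miss, evict L, frames (C D)
pos 9: C: hit
pos 10: W: miss, evict C, frames (D W)
At position 10, page C is evicted.

C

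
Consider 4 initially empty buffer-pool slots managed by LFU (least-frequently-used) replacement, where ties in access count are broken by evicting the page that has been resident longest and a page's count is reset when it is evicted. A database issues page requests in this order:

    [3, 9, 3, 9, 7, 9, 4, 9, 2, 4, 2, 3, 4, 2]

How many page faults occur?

5

3: miss, frames (3)
9: miss, frames (3 9)
3: hit
9: hit
7: miss, frames (3 9 7)
9: hit
4: miss, frames (3 9 7 4)
9: hit
2: miss, evict 7, frames (3 9 4 2)
4: hit
2: hit
3: hit
4: hit
2: hit
Page faults: 5.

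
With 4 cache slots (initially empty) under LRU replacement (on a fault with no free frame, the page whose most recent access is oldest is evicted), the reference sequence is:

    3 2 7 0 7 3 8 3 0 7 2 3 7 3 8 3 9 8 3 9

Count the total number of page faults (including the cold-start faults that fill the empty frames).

8

3: fault, frames {3}
2: fault, frames {3,2}
7: fault, frames {3,2,7}
0: fault, frames {3,2,7,0}
7: hit
3: hit
8: fault, evict 2, frames {0,7,3,8}
3: hit
0: hit
7: hit
2: fault, evict 8, frames {3,0,7,2}
3: hit
7: hit
3: hit
8: fault, evict 0, frames {2,7,3,8}
3: hit
9: fault, evict 2, frames {7,8,3,9}
8: hit
3: hit
9: hit
Page faults: 8.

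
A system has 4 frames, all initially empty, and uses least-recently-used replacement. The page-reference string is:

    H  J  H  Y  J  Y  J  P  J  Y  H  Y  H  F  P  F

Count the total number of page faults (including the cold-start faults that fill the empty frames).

6

H -> fault, frames {H}
J -> fault, frames {H,J}
H -> hit
Y -> fault, frames {J,H,Y}
J -> hit
Y -> hit
J -> hit
P -> fault, frames {H,Y,J,P}
J -> hit
Y -> hit
H -> hit
Y -> hit
H -> hit
F -> fault, evict P, frames {J,Y,H,F}
P -> fault, evict J, frames {Y,H,F,P}
F -> hit
Page faults: 6.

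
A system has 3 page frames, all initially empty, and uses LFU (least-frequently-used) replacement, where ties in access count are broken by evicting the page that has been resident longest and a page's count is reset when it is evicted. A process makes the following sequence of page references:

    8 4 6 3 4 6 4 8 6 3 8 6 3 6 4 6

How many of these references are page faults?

8

8 → fault, frames [8]
4 → fault, frames [8, 4]
6 → fault, frames [8, 4, 6]
3 → fault, evict 8, frames [4, 6, 3]
4 → hit
6 → hit
4 → hit
8 → fault, evict 3, frames [4, 6, 8]
6 → hit
3 → fault, evict 8, frames [4, 6, 3]
8 → fault, evict 3, frames [4, 6, 8]
6 → hit
3 → fault, evict 8, frames [4, 6, 3]
6 → hit
4 → hit
6 → hit
Page faults: 8.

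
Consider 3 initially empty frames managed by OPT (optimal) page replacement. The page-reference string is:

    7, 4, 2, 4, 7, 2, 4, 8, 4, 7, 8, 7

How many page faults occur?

4

7 -> miss, frames (7)
4 -> miss, frames (7 4)
2 -> miss, frames (7 4 2)
4 -> hit
7 -> hit
2 -> hit
4 -> hit
8 -> miss, evict 2, frames (7 4 8)
4 -> hit
7 -> hit
8 -> hit
7 -> hit
Page faults: 4.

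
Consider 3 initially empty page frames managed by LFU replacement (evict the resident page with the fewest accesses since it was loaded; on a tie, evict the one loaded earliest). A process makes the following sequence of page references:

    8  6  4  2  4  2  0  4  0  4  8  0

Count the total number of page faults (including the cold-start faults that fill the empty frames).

6

8 → fault, frames {8}
6 → fault, frames {8,6}
4 → fault, frames {8,6,4}
2 → fault, evict 8, frames {6,4,2}
4 → hit
2 → hit
0 → fault, evict 6, frames {4,2,0}
4 → hit
0 → hit
4 → hit
8 → fault, evict 2, frames {4,0,8}
0 → hit
Page faults: 6.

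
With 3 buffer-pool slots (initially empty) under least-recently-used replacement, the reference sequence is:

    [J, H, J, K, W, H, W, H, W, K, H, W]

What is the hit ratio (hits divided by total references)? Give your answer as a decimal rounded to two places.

0.58

J: fault, frames {J}
H: fault, frames {J,H}
J: hit
K: fault, frames {H,J,K}
W: fault, evict H, frames {J,K,W}
H: fault, evict J, frames {K,W,H}
W: hit
H: hit
W: hit
K: hit
H: hit
W: hit
Hits: 7 of 12 references → 7/12 = 0.5833.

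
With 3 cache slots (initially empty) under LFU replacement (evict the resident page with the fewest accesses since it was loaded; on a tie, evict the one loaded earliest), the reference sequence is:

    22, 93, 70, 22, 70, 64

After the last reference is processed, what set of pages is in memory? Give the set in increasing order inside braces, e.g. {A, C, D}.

{22, 64, 70}

22 -> fault, frames {22}
93 -> fault, frames {22,93}
70 -> fault, frames {22,93,70}
22 -> hit
70 -> hit
64 -> fault, evict 93, frames {22,70,64}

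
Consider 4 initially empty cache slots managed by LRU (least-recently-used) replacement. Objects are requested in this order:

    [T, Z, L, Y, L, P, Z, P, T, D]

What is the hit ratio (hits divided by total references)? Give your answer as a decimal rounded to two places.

0.30

T → fault, frames (T)
Z → fault, frames (T Z)
L → fault, frames (T Z L)
Y → fault, frames (T Z L Y)
L → hit
P → fault, evict T, frames (Z Y L P)
Z → hit
P → hit
T → fault, evict Y, frames (L Z P T)
D → fault, evict L, frames (Z P T D)
Hits: 3 of 10 references → 3/10 = 0.3000.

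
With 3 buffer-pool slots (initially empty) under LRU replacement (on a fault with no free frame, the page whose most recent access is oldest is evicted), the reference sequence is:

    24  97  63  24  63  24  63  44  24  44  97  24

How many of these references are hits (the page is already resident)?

24 → miss, frames {24}
97 → miss, frames {24,97}
63 → miss, frames {24,97,63}
24 → hit
63 → hit
24 → hit
63 → hit
44 → miss, evict 97, frames {24,63,44}
24 → hit
44 → hit
97 → miss, evict 63, frames {24,44,97}
24 → hit
Hits: 7.

7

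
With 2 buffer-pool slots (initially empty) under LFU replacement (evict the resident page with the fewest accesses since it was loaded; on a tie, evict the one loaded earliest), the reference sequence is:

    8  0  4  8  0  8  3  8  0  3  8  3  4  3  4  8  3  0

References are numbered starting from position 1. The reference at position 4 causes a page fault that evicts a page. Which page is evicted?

0

pos 1: 8: fault, frames (8)
pos 2: 0: fault, frames (8 0)
pos 3: 4: fault, evict 8, frames (0 4)
pos 4: 8: fault, evict 0, frames (4 8)
At position 4, page 0 is evicted.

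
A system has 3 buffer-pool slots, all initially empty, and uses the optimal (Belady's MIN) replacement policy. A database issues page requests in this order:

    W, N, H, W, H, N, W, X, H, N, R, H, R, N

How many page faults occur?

5

W → miss, frames {W}
N → miss, frames {W,N}
H → miss, frames {W,N,H}
W → hit
H → hit
N → hit
W → hit
X → miss, evict W, frames {N,H,X}
H → hit
N → hit
R → miss, evict X, frames {N,H,R}
H → hit
R → hit
N → hit
Page faults: 5.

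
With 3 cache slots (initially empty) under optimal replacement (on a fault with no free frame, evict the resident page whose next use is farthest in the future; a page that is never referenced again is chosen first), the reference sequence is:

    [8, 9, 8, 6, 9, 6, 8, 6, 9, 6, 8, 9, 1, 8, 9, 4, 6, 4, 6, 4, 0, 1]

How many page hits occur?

15

8 -> miss, frames [8]
9 -> miss, frames [8, 9]
8 -> hit
6 -> miss, frames [8, 9, 6]
9 -> hit
6 -> hit
8 -> hit
6 -> hit
9 -> hit
6 -> hit
8 -> hit
9 -> hit
1 -> miss, evict 6, frames [8, 9, 1]
8 -> hit
9 -> hit
4 -> miss, evict 9, frames [8, 1, 4]
6 -> miss, evict 8, frames [1, 4, 6]
4 -> hit
6 -> hit
4 -> hit
0 -> miss, evict 6, frames [1, 4, 0]
1 -> hit
Hits: 15.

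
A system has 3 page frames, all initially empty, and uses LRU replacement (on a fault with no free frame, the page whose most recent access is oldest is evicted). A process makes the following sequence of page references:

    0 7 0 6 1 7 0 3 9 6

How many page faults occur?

0 → miss, frames (0)
7 → miss, frames (0 7)
0 → hit
6 → miss, frames (7 0 6)
1 → miss, evict 7, frames (0 6 1)
7 → miss, evict 0, frames (6 1 7)
0 → miss, evict 6, frames (1 7 0)
3 → miss, evict 1, frames (7 0 3)
9 → miss, evict 7, frames (0 3 9)
6 → miss, evict 0, frames (3 9 6)
Page faults: 9.

9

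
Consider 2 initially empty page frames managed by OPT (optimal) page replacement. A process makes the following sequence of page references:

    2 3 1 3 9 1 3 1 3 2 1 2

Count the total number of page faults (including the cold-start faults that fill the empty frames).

6

2 -> miss, frames {2}
3 -> miss, frames {2,3}
1 -> miss, evict 2, frames {3,1}
3 -> hit
9 -> miss, evict 3, frames {1,9}
1 -> hit
3 -> miss, evict 9, frames {1,3}
1 -> hit
3 -> hit
2 -> miss, evict 3, frames {1,2}
1 -> hit
2 -> hit
Page faults: 6.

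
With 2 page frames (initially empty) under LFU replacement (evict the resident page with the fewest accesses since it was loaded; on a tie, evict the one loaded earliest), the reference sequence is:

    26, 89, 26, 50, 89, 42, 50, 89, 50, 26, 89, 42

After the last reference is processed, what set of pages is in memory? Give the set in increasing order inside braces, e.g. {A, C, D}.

{26, 42}

26 → fault, frames (26)
89 → fault, frames (26 89)
26 → hit
50 → fault, evict 89, frames (26 50)
89 → fault, evict 50, frames (26 89)
42 → fault, evict 89, frames (26 42)
50 → fault, evict 42, frames (26 50)
89 → fault, evict 50, frames (26 89)
50 → fault, evict 89, frames (26 50)
26 → hit
89 → fault, evict 50, frames (26 89)
42 → fault, evict 89, frames (26 42)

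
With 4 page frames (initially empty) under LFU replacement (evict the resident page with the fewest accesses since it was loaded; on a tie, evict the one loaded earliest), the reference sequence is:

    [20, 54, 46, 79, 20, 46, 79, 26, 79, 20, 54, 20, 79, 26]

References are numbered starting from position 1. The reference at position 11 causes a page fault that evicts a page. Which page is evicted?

pos 1: 20 -> miss, frames (20)
pos 2: 54 -> miss, frames (20 54)
pos 3: 46 -> miss, frames (20 54 46)
pos 4: 79 -> miss, frames (20 54 46 79)
pos 5: 20 -> hit
pos 6: 46 -> hit
pos 7: 79 -> hit
pos 8: 26 -> miss, evict 54, frames (20 46 79 26)
pos 9: 79 -> hit
pos 10: 20 -> hit
pos 11: 54 -> miss, evict 26, frames (20 46 79 54)
At position 11, page 26 is evicted.

26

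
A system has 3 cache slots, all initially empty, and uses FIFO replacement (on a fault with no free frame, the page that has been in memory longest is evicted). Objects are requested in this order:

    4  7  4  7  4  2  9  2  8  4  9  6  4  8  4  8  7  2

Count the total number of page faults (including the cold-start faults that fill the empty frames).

4 -> miss, frames (4)
7 -> miss, frames (4 7)
4 -> hit
7 -> hit
4 -> hit
2 -> miss, frames (4 7 2)
9 -> miss, evict 4, frames (7 2 9)
2 -> hit
8 -> miss, evict 7, frames (2 9 8)
4 -> miss, evict 2, frames (9 8 4)
9 -> hit
6 -> miss, evict 9, frames (8 4 6)
4 -> hit
8 -> hit
4 -> hit
8 -> hit
7 -> miss, evict 8, frames (4 6 7)
2 -> miss, evict 4, frames (6 7 2)
Page faults: 9.

9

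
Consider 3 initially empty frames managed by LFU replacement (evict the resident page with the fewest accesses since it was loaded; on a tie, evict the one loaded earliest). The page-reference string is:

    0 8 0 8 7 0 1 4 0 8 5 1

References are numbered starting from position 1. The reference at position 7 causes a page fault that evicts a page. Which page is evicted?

7

pos 1: 0: fault, frames {0}
pos 2: 8: fault, frames {0,8}
pos 3: 0: hit
pos 4: 8: hit
pos 5: 7: fault, frames {0,8,7}
pos 6: 0: hit
pos 7: 1: fault, evict 7, frames {0,8,1}
At position 7, page 7 is evicted.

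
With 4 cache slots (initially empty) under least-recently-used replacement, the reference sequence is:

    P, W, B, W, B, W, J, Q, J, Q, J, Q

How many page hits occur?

7

P -> fault, frames [P]
W -> fault, frames [P, W]
B -> fault, frames [P, W, B]
W -> hit
B -> hit
W -> hit
J -> fault, frames [P, B, W, J]
Q -> fault, evict P, frames [B, W, J, Q]
J -> hit
Q -> hit
J -> hit
Q -> hit
Hits: 7.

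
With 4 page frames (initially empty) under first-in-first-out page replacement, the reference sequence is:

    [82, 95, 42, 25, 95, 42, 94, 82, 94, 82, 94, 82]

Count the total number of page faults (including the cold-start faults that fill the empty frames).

6

82: fault, frames (82)
95: fault, frames (82 95)
42: fault, frames (82 95 42)
25: fault, frames (82 95 42 25)
95: hit
42: hit
94: fault, evict 82, frames (95 42 25 94)
82: fault, evict 95, frames (42 25 94 82)
94: hit
82: hit
94: hit
82: hit
Page faults: 6.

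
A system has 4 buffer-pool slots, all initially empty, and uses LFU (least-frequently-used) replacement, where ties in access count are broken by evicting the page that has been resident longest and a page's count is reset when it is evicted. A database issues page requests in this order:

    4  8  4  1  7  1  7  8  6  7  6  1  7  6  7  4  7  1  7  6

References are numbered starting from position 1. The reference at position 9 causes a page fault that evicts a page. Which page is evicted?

4

pos 1: 4 → miss, frames [4]
pos 2: 8 → miss, frames [4, 8]
pos 3: 4 → hit
pos 4: 1 → miss, frames [4, 8, 1]
pos 5: 7 → miss, frames [4, 8, 1, 7]
pos 6: 1 → hit
pos 7: 7 → hit
pos 8: 8 → hit
pos 9: 6 → miss, evict 4, frames [8, 1, 7, 6]
At position 9, page 4 is evicted.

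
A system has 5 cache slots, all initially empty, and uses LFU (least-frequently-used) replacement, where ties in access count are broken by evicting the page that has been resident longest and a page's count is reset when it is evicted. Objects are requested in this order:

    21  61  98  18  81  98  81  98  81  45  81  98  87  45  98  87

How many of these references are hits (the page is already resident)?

21 -> fault, frames {21}
61 -> fault, frames {21,61}
98 -> fault, frames {21,61,98}
18 -> fault, frames {21,61,98,18}
81 -> fault, frames {21,61,98,18,81}
98 -> hit
81 -> hit
98 -> hit
81 -> hit
45 -> fault, evict 21, frames {61,98,18,81,45}
81 -> hit
98 -> hit
87 -> fault, evict 61, frames {98,18,81,45,87}
45 -> hit
98 -> hit
87 -> hit
Hits: 9.

9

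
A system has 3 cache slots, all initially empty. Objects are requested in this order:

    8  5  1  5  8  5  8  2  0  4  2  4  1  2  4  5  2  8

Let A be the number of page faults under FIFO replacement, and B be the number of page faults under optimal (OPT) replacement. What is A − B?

2

Under FIFO: F F F . . . . F F F . . F F . F . F → 10 faults.
Under OPT: F F F . . . . F F F . . . . . F . F → 8 faults.
A − B = 10 − 8 = 2.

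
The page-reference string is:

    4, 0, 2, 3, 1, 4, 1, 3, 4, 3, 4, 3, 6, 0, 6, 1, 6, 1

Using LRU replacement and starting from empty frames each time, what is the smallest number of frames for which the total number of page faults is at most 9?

3

f=1: 18 faults
f=2: 11 faults
f=3: 9 faults
f=4: 9 faults
f=5: 7 faults
f=6: 6 faults
Smallest f with faults ≤ 9 is 3.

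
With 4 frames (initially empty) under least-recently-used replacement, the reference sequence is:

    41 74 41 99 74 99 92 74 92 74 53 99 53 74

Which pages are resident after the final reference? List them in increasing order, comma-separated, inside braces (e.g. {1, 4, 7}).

{53, 74, 92, 99}

41 -> fault, frames [41]
74 -> fault, frames [41, 74]
41 -> hit
99 -> fault, frames [74, 41, 99]
74 -> hit
99 -> hit
92 -> fault, frames [41, 74, 99, 92]
74 -> hit
92 -> hit
74 -> hit
53 -> fault, evict 41, frames [99, 92, 74, 53]
99 -> hit
53 -> hit
74 -> hit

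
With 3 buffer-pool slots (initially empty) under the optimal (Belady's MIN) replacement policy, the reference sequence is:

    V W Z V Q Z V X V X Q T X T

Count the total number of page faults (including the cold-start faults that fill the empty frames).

V → miss, frames (V)
W → miss, frames (V W)
Z → miss, frames (V W Z)
V → hit
Q → miss, evict W, frames (V Z Q)
Z → hit
V → hit
X → miss, evict Z, frames (V Q X)
V → hit
X → hit
Q → hit
T → miss, evict Q, frames (V X T)
X → hit
T → hit
Page faults: 6.

6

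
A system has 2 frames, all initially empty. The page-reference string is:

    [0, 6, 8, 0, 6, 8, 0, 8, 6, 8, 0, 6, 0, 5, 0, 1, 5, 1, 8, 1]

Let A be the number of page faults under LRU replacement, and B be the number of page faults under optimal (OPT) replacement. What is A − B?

4

Under LRU: F F F F F F F . F . F F . F . F F . F . → 14 faults.
Under OPT: F F F . F . F . F . F . . F . F . . F . → 10 faults.
A − B = 14 − 10 = 4.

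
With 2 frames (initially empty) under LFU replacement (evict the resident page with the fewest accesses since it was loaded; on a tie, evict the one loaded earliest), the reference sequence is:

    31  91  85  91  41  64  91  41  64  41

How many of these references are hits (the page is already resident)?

31 → fault, frames (31)
91 → fault, frames (31 91)
85 → fault, evict 31, frames (91 85)
91 → hit
41 → fault, evict 85, frames (91 41)
64 → fault, evict 41, frames (91 64)
91 → hit
41 → fault, evict 64, frames (91 41)
64 → fault, evict 41, frames (91 64)
41 → fault, evict 64, frames (91 41)
Hits: 2.

2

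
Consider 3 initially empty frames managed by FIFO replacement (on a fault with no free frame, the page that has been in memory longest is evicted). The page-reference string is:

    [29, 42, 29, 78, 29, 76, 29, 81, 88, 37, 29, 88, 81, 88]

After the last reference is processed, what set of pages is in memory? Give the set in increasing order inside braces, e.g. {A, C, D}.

29 → miss, frames (29)
42 → miss, frames (29 42)
29 → hit
78 → miss, frames (29 42 78)
29 → hit
76 → miss, evict 29, frames (42 78 76)
29 → miss, evict 42, frames (78 76 29)
81 → miss, evict 78, frames (76 29 81)
88 → miss, evict 76, frames (29 81 88)
37 → miss, evict 29, frames (81 88 37)
29 → miss, evict 81, frames (88 37 29)
88 → hit
81 → miss, evict 88, frames (37 29 81)
88 → miss, evict 37, frames (29 81 88)

{29, 81, 88}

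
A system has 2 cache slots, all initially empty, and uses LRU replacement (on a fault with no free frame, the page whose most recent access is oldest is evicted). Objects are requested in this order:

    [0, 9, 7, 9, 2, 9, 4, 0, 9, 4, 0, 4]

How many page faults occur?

0: miss, frames [0]
9: miss, frames [0, 9]
7: miss, evict 0, frames [9, 7]
9: hit
2: miss, evict 7, frames [9, 2]
9: hit
4: miss, evict 2, frames [9, 4]
0: miss, evict 9, frames [4, 0]
9: miss, evict 4, frames [0, 9]
4: miss, evict 0, frames [9, 4]
0: miss, evict 9, frames [4, 0]
4: hit
Page faults: 9.

9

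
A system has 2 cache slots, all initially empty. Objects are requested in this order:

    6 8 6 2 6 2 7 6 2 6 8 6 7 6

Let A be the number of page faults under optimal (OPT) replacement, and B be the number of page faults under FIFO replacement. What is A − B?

Under OPT: F F . F . . F . F . F . F . → 7 faults.
Under FIFO: F F . F F . F . F F F . F F → 10 faults.
A − B = 7 − 10 = -3.

-3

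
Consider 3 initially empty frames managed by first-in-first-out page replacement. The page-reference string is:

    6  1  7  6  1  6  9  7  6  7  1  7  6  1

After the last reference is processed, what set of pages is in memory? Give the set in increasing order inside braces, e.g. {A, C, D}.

6: fault, frames (6)
1: fault, frames (6 1)
7: fault, frames (6 1 7)
6: hit
1: hit
6: hit
9: fault, evict 6, frames (1 7 9)
7: hit
6: fault, evict 1, frames (7 9 6)
7: hit
1: fault, evict 7, frames (9 6 1)
7: fault, evict 9, frames (6 1 7)
6: hit
1: hit

{1, 6, 7}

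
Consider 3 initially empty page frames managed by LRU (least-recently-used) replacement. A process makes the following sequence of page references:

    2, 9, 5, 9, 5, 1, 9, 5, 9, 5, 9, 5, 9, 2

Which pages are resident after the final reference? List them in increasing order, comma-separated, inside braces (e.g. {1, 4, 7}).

{2, 5, 9}

2: miss, frames [2]
9: miss, frames [2, 9]
5: miss, frames [2, 9, 5]
9: hit
5: hit
1: miss, evict 2, frames [9, 5, 1]
9: hit
5: hit
9: hit
5: hit
9: hit
5: hit
9: hit
2: miss, evict 1, frames [5, 9, 2]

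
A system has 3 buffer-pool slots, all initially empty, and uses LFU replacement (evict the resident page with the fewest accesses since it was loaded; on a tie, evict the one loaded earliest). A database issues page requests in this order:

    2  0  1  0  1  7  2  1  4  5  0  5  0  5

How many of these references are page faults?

7

2: miss, frames {2}
0: miss, frames {2,0}
1: miss, frames {2,0,1}
0: hit
1: hit
7: miss, evict 2, frames {0,1,7}
2: miss, evict 7, frames {0,1,2}
1: hit
4: miss, evict 2, frames {0,1,4}
5: miss, evict 4, frames {0,1,5}
0: hit
5: hit
0: hit
5: hit
Page faults: 7.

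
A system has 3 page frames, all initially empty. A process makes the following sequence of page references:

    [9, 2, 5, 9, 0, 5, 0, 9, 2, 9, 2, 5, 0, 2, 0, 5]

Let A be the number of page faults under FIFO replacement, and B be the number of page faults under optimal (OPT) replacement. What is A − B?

Under FIFO: F F F . F . . F F . . F F . . . → 8 faults.
Under OPT: F F F . F . . . F . . . F . . . → 6 faults.
A − B = 8 − 6 = 2.

2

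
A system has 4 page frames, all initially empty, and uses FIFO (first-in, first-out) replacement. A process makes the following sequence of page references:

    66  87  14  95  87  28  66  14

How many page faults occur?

66: fault, frames (66)
87: fault, frames (66 87)
14: fault, frames (66 87 14)
95: fault, frames (66 87 14 95)
87: hit
28: fault, evict 66, frames (87 14 95 28)
66: fault, evict 87, frames (14 95 28 66)
14: hit
Page faults: 6.

6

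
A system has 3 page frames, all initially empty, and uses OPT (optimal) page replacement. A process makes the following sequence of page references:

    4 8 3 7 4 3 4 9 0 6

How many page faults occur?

7

4: miss, frames [4]
8: miss, frames [4, 8]
3: miss, frames [4, 8, 3]
7: miss, evict 8, frames [4, 3, 7]
4: hit
3: hit
4: hit
9: miss, evict 7, frames [4, 3, 9]
0: miss, evict 9, frames [4, 3, 0]
6: miss, evict 0, frames [4, 3, 6]
Page faults: 7.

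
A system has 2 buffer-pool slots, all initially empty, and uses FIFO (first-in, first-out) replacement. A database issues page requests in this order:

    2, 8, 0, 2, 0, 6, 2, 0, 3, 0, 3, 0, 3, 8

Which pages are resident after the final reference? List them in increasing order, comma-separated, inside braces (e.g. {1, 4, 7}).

2 → miss, frames [2]
8 → miss, frames [2, 8]
0 → miss, evict 2, frames [8, 0]
2 → miss, evict 8, frames [0, 2]
0 → hit
6 → miss, evict 0, frames [2, 6]
2 → hit
0 → miss, evict 2, frames [6, 0]
3 → miss, evict 6, frames [0, 3]
0 → hit
3 → hit
0 → hit
3 → hit
8 → miss, evict 0, frames [3, 8]

{3, 8}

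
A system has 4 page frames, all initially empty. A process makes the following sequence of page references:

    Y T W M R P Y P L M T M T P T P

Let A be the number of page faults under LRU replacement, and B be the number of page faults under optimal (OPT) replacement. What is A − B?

3

Under LRU: F F F F F F F . F F F . . . . . → 10 faults.
Under OPT: F F F F F F . . F . . . . . . . → 7 faults.
A − B = 10 − 7 = 3.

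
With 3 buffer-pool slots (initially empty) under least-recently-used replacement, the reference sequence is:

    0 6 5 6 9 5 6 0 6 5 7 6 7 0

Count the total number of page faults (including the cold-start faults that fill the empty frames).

7

0 → miss, frames {0}
6 → miss, frames {0,6}
5 → miss, frames {0,6,5}
6 → hit
9 → miss, evict 0, frames {5,6,9}
5 → hit
6 → hit
0 → miss, evict 9, frames {5,6,0}
6 → hit
5 → hit
7 → miss, evict 0, frames {6,5,7}
6 → hit
7 → hit
0 → miss, evict 5, frames {6,7,0}
Page faults: 7.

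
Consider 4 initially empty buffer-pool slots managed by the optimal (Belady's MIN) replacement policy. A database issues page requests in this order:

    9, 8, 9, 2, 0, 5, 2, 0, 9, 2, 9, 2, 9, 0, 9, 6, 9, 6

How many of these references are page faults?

6

9 -> fault, frames [9]
8 -> fault, frames [9, 8]
9 -> hit
2 -> fault, frames [9, 8, 2]
0 -> fault, frames [9, 8, 2, 0]
5 -> fault, evict 8, frames [9, 2, 0, 5]
2 -> hit
0 -> hit
9 -> hit
2 -> hit
9 -> hit
2 -> hit
9 -> hit
0 -> hit
9 -> hit
6 -> fault, evict 5, frames [9, 2, 0, 6]
9 -> hit
6 -> hit
Page faults: 6.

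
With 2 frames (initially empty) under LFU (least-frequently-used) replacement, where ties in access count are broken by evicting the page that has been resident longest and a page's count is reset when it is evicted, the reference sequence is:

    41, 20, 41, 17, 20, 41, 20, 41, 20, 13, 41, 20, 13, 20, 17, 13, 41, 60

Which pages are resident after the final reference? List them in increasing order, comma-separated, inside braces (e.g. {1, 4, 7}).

{41, 60}

41 → fault, frames {41}
20 → fault, frames {41,20}
41 → hit
17 → fault, evict 20, frames {41,17}
20 → fault, evict 17, frames {41,20}
41 → hit
20 → hit
41 → hit
20 → hit
13 → fault, evict 20, frames {41,13}
41 → hit
20 → fault, evict 13, frames {41,20}
13 → fault, evict 20, frames {41,13}
20 → fault, evict 13, frames {41,20}
17 → fault, evict 20, frames {41,17}
13 → fault, evict 17, frames {41,13}
41 → hit
60 → fault, evict 13, frames {41,60}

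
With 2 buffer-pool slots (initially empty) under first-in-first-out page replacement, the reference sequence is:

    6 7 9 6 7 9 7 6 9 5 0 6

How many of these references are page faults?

6 → fault, frames [6]
7 → fault, frames [6, 7]
9 → fault, evict 6, frames [7, 9]
6 → fault, evict 7, frames [9, 6]
7 → fault, evict 9, frames [6, 7]
9 → fault, evict 6, frames [7, 9]
7 → hit
6 → fault, evict 7, frames [9, 6]
9 → hit
5 → fault, evict 9, frames [6, 5]
0 → fault, evict 6, frames [5, 0]
6 → fault, evict 5, frames [0, 6]
Page faults: 10.

10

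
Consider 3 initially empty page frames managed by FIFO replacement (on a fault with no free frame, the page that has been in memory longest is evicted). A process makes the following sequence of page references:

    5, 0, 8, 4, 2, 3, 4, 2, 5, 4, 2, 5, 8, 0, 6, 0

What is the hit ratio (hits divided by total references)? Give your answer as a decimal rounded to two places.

5 → miss, frames [5]
0 → miss, frames [5, 0]
8 → miss, frames [5, 0, 8]
4 → miss, evict 5, frames [0, 8, 4]
2 → miss, evict 0, frames [8, 4, 2]
3 → miss, evict 8, frames [4, 2, 3]
4 → hit
2 → hit
5 → miss, evict 4, frames [2, 3, 5]
4 → miss, evict 2, frames [3, 5, 4]
2 → miss, evict 3, frames [5, 4, 2]
5 → hit
8 → miss, evict 5, frames [4, 2, 8]
0 → miss, evict 4, frames [2, 8, 0]
6 → miss, evict 2, frames [8, 0, 6]
0 → hit
Hits: 4 of 16 references → 4/16 = 0.2500.

0.25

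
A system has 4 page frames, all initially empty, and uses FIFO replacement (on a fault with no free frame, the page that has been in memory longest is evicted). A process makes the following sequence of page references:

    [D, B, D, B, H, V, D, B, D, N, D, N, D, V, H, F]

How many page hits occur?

D: miss, frames (D)
B: miss, frames (D B)
D: hit
B: hit
H: miss, frames (D B H)
V: miss, frames (D B H V)
D: hit
B: hit
D: hit
N: miss, evict D, frames (B H V N)
D: miss, evict B, frames (H V N D)
N: hit
D: hit
V: hit
H: hit
F: miss, evict H, frames (V N D F)
Hits: 9.

9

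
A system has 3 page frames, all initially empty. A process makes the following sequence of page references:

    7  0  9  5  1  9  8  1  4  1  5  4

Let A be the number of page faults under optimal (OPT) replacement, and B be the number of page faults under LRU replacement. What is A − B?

Under OPT: F F F F F . F . F . . . → 7 faults.
Under LRU: F F F F F . F . F . F . → 8 faults.
A − B = 7 − 8 = -1.

-1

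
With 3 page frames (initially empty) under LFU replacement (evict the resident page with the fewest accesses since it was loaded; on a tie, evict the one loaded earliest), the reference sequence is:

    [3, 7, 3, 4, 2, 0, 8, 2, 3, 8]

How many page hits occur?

3

3 -> miss, frames {3}
7 -> miss, frames {3,7}
3 -> hit
4 -> miss, frames {3,7,4}
2 -> miss, evict 7, frames {3,4,2}
0 -> miss, evict 4, frames {3,2,0}
8 -> miss, evict 2, frames {3,0,8}
2 -> miss, evict 0, frames {3,8,2}
3 -> hit
8 -> hit
Hits: 3.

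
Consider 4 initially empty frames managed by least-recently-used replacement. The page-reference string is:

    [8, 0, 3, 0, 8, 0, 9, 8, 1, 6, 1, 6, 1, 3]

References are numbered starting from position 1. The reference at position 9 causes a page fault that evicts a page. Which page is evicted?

pos 1: 8 → fault, frames (8)
pos 2: 0 → fault, frames (8 0)
pos 3: 3 → fault, frames (8 0 3)
pos 4: 0 → hit
pos 5: 8 → hit
pos 6: 0 → hit
pos 7: 9 → fault, frames (3 8 0 9)
pos 8: 8 → hit
pos 9: 1 → fault, evict 3, frames (0 9 8 1)
At position 9, page 3 is evicted.

3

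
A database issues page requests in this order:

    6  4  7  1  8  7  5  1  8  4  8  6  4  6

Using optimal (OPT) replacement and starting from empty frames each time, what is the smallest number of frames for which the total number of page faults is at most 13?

2

f=1: 14 faults
f=2: 9 faults
f=3: 8 faults
f=4: 7 faults
f=5: 6 faults
f=6: 6 faults
Smallest f with faults ≤ 13 is 2.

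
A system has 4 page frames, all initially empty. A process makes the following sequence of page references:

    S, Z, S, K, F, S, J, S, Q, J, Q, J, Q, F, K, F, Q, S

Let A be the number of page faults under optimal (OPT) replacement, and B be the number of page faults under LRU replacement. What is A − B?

Under OPT: F F . F F . F . F . . . . . . . . F → 7 faults.
Under LRU: F F . F F . F . F . . . . . F . . F → 8 faults.
A − B = 7 − 8 = -1.

-1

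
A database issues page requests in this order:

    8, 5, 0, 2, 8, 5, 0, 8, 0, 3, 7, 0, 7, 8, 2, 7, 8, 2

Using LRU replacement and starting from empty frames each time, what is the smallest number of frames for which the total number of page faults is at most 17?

f=1: 18 faults
f=2: 16 faults
f=3: 11 faults
f=4: 7 faults
f=5: 7 faults
f=6: 6 faults
Smallest f with faults ≤ 17 is 2.

2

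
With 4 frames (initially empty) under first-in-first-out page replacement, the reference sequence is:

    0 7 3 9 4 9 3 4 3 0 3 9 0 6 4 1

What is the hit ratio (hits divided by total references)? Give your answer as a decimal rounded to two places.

0: miss, frames [0]
7: miss, frames [0, 7]
3: miss, frames [0, 7, 3]
9: miss, frames [0, 7, 3, 9]
4: miss, evict 0, frames [7, 3, 9, 4]
9: hit
3: hit
4: hit
3: hit
0: miss, evict 7, frames [3, 9, 4, 0]
3: hit
9: hit
0: hit
6: miss, evict 3, frames [9, 4, 0, 6]
4: hit
1: miss, evict 9, frames [4, 0, 6, 1]
Hits: 8 of 16 references → 8/16 = 0.5000.

0.50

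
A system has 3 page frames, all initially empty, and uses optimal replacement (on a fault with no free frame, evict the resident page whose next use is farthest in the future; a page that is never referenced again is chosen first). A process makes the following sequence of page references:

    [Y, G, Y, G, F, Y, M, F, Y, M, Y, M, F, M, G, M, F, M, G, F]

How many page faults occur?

Y → miss, frames {Y}
G → miss, frames {Y,G}
Y → hit
G → hit
F → miss, frames {Y,G,F}
Y → hit
M → miss, evict G, frames {Y,F,M}
F → hit
Y → hit
M → hit
Y → hit
M → hit
F → hit
M → hit
G → miss, evict Y, frames {F,M,G}
M → hit
F → hit
M → hit
G → hit
F → hit
Page faults: 5.

5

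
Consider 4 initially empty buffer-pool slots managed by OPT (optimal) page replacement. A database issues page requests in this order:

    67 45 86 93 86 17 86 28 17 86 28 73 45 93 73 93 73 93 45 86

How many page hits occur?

12

67: miss, frames {67}
45: miss, frames {67,45}
86: miss, frames {67,45,86}
93: miss, frames {67,45,86,93}
86: hit
17: miss, evict 67, frames {45,86,93,17}
86: hit
28: miss, evict 93, frames {45,86,17,28}
17: hit
86: hit
28: hit
73: miss, evict 28, frames {45,86,17,73}
45: hit
93: miss, evict 17, frames {45,86,73,93}
73: hit
93: hit
73: hit
93: hit
45: hit
86: hit
Hits: 12.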